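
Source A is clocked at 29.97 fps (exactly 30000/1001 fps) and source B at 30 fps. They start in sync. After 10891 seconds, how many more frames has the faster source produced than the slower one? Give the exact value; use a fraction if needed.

A emits 30000/1001 × 10891 = 326730000/1001 frames; B emits 30 × 10891 = 326730.
Difference = 326730/1001 frames (≈ 326.4036); B is ahead of A.

326730/1001 frames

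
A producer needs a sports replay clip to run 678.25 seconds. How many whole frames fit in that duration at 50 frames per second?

Frames = 678.25 × 50 = 67825/2 ≈ 33912.5000.
Complete frames: 33912.

33912 frames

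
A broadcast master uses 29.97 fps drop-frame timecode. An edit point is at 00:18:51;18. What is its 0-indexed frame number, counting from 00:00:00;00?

As if non-drop at 30 labels/s: (0 × 3600 + 18 × 60 + 51) × 30 + 18 = 33948.
Minute boundaries passed: 18; those not divisible by 10: 18 − 1 = 17; dropped labels = 2 × 17 = 34.
Actual frame index = 33948 − 34 = 33914.

33914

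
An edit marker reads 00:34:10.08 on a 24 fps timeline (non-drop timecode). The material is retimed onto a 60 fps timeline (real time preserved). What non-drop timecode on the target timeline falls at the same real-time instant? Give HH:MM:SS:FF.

Source frame index: (0×3600 + 34×60 + 10) × 24 + 8 = 49208.
Real time: 49208 / (24) = 6151/3 s.
Target frame: (6151/3) × (60) = 123020.
At 60 labels/s: frame 123020 → 00:34:10:20.

00:34:10:20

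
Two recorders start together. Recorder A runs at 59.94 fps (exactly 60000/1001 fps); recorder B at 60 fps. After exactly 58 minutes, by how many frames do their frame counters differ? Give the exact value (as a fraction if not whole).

208800/1001 frames

58 min = 3480 s.
A emits 60000/1001 × 3480 = 208800000/1001 frames; B emits 60 × 3480 = 208800.
Difference = 208800/1001 frames (≈ 208.5914); B is ahead of A.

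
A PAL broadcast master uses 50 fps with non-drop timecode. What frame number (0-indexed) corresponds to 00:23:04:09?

Total seconds to the label: (0 × 3600 + 23 × 60 + 4) = 1384.
Frame index = 1384 × 50 + 9 = 69209.

69209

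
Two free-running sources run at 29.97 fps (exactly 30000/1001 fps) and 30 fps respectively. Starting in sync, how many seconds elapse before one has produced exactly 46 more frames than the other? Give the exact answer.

The gap grows by |30 − 30000/1001| = 30/1001 frames per second.
Time for a 46-frame gap: 46 ÷ (30/1001) = 23023/15 s.

23023/15 seconds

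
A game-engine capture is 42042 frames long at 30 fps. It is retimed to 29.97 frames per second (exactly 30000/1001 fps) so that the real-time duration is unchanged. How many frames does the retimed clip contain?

42000 frames

Target frames = source frames × (target rate / source rate) = 42042 × (30000/1001)/(30) = 42042 × 1000/1001 = 42000.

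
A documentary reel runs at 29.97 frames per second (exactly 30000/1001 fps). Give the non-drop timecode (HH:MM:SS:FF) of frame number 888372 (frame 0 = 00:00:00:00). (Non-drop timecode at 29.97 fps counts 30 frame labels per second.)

08:13:32:12

888372 ÷ 30 = 29612 full seconds, remainder 12 frames.
29612 s = 8 h 13 min 32 s.
Timecode: 08:13:32:12.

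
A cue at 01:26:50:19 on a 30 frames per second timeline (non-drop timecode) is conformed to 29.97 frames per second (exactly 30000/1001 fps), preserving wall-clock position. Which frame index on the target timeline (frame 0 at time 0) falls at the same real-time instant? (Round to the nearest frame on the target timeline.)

Source frame index: (1×3600 + 26×60 + 50) × 30 + 19 = 156319.
Real time: 156319 / (30) = 156319/30 s.
Target frame: (156319/30) × (30000/1001) = 156319000/1001 ≈ 156162.837 → 156163.

frame 156163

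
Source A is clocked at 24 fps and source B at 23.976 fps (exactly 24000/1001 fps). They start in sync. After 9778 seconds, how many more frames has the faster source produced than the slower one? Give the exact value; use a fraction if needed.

234672/1001 frames

A emits 24 × 9778 = 234672 frames; B emits 24000/1001 × 9778 = 234672000/1001.
Difference = 234672/1001 frames (≈ 234.4376); B is behind A.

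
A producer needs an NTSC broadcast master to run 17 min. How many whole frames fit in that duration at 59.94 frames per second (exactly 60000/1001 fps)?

61138 frames

17 min = 1020 s.
Frames = 1020 × 60000/1001 = 61200000/1001 ≈ 61138.8611.
Complete frames: 61138.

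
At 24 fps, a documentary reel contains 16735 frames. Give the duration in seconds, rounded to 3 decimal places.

697.292 seconds

Running time = 16735 × 1/24 = 16735/24 s ≈ 697.292 s.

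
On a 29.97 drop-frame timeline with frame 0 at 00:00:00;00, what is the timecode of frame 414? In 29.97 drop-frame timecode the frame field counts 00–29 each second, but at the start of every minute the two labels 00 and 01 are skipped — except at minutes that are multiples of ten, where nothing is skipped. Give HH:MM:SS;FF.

00:00:13;24

Each 10-minute DF block holds 10 × 60 × 30 − 9 × 2 = 17982 frames. 414 ÷ 17982 → 0 full blocks, remainder 414.
Within the partial block the first minute is 1800 frames and each further minute 1798, so 0 further minute boundaries passed. Total skipped labels = 18 × 0 + 2 × 0 = 0.
Non-drop label index = 414 + 0 = 414; at 30 labels/s that is 00:00:13:24, i.e. DF 00:00:13;24.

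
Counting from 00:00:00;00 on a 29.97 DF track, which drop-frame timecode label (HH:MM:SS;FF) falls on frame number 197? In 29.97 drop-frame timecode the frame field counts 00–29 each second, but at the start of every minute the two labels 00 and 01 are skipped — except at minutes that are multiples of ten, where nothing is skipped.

00:00:06;17

Ten DF minutes hold 17982 frames, so frame 197 lies in block 0 (frames 0–17981) with 197 frames into that block.
The block's first minute is 1800 frames and the rest 1798 each; 197 frames reaches minute 0, so 0 × 18 + 0 × 2 = 0 labels have been skipped so far.
Adding those back, label number 197 + 0 = 197 at 30 labels/s is 6 s + 17 f = 0 h 0 min 6 s frame 17, i.e. 00:00:06;17.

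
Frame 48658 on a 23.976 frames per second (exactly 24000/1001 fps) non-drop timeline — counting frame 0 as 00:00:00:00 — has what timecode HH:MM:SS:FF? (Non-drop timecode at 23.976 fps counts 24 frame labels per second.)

00:33:47:10

48658 ÷ 24 = 2027 full seconds, remainder 10 frames.
2027 s = 0 h 33 min 47 s.
Timecode: 00:33:47:10.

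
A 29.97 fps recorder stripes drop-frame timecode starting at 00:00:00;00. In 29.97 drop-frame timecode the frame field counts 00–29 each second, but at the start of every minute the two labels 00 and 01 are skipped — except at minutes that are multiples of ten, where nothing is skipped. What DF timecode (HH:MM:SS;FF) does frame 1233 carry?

Each 10-minute DF block holds 10 × 60 × 30 − 9 × 2 = 17982 frames. 1233 ÷ 17982 → 0 full blocks, remainder 1233.
Within the partial block the first minute is 1800 frames and each further minute 1798, so 0 further minute boundaries passed. Total skipped labels = 18 × 0 + 2 × 0 = 0.
Non-drop label index = 1233 + 0 = 1233; at 30 labels/s that is 00:00:41:03, i.e. DF 00:00:41;03.

00:00:41;03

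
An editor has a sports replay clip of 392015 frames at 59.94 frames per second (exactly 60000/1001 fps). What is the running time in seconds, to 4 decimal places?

6540.1169 seconds

Running time = 392015 × 1001/60000 = 78481403/12000 s ≈ 6540.1169 s.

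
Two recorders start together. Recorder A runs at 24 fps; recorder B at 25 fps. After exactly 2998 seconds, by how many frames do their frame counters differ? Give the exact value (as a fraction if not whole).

2998 frames

A emits 24 × 2998 = 71952 frames; B emits 25 × 2998 = 74950.
Difference = 2998 frames; B is ahead of A.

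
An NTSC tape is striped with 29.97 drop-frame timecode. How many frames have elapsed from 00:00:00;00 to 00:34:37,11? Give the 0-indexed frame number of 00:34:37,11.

As if non-drop at 30 labels/s: (0 × 3600 + 34 × 60 + 37) × 30 + 11 = 62321.
Minute boundaries passed: 34; those not divisible by 10: 34 − 3 = 31; dropped labels = 2 × 31 = 62.
Actual frame index = 62321 − 62 = 62259.

62259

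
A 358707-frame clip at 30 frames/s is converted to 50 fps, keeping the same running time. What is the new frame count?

Target frames = source frames × (target rate / source rate) = 358707 × (50)/(30) = 358707 × 5/3 = 597845.

597845 frames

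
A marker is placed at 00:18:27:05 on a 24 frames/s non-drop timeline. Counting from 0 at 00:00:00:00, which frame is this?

Total seconds to the label: (0 × 3600 + 18 × 60 + 27) = 1107.
Frame index = 1107 × 24 + 5 = 26573.

26573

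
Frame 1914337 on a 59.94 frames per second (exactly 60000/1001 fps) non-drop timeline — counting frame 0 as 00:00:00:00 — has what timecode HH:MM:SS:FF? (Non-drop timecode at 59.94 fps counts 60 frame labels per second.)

08:51:45:37

1914337 ÷ 60 = 31905 full seconds, remainder 37 frames.
31905 s = 8 h 51 min 45 s.
Timecode: 08:51:45:37.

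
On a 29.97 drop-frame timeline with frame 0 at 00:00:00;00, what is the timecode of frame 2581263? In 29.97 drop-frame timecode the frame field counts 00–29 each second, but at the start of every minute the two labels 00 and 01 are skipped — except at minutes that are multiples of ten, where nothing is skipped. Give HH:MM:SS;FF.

23:55:28;07

Each 10-minute DF block holds 10 × 60 × 30 − 9 × 2 = 17982 frames. 2581263 ÷ 17982 → 143 full blocks, remainder 9837.
Within the partial block the first minute is 1800 frames and each further minute 1798, so 5 further minute boundaries passed. Total skipped labels = 18 × 143 + 2 × 5 = 2584.
Non-drop label index = 2581263 + 2584 = 2583847; at 30 labels/s that is 23:55:28:07, i.e. DF 23:55:28;07.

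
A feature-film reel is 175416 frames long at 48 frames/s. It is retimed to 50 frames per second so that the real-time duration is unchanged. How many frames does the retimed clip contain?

182725 frames

Target frames = source frames × (target rate / source rate) = 175416 × (50)/(48) = 175416 × 25/24 = 182725.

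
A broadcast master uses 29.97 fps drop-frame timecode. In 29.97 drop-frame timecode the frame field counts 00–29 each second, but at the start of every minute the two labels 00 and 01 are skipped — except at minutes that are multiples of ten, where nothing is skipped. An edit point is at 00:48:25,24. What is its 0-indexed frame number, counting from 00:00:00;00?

Complete 10-minute blocks: 4, each 17982 frames → 71928.
Remaining 8 whole minutes in the current block: 1800 + 7 × 1798 = 14386 frames.
Within the current minute: 25 × 30 + 24 − 2 = 772 (labels ;00/;01 skipped at this minute). Total = 71928 + 14386 + 772 = 87086.

87086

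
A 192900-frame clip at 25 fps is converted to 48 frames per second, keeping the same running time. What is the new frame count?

Target frames = source frames × (target rate / source rate) = 192900 × (48)/(25) = 192900 × 48/25 = 370368.

370368 frames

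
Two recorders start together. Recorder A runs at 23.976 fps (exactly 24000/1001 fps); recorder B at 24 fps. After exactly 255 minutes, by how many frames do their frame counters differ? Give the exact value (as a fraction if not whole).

367200/1001 frames

255 min = 15300 s.
A emits 24000/1001 × 15300 = 367200000/1001 frames; B emits 24 × 15300 = 367200.
Difference = 367200/1001 frames (≈ 366.8332); B is ahead of A.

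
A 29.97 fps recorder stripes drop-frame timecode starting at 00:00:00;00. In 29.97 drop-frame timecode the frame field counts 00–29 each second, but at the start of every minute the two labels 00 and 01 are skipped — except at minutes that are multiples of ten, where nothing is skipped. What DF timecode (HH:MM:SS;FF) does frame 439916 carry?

04:04:38;16

Each 10-minute DF block holds 10 × 60 × 30 − 9 × 2 = 17982 frames. 439916 ÷ 17982 → 24 full blocks, remainder 8348.
Within the partial block the first minute is 1800 frames and each further minute 1798, so 4 further minute boundaries passed. Total skipped labels = 18 × 24 + 2 × 4 = 440.
Non-drop label index = 439916 + 440 = 440356; at 30 labels/s that is 04:04:38:16, i.e. DF 04:04:38;16.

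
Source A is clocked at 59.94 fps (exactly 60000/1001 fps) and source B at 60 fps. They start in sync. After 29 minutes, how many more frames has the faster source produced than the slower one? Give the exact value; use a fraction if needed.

104400/1001 frames

29 min = 1740 s.
A emits 60000/1001 × 1740 = 104400000/1001 frames; B emits 60 × 1740 = 104400.
Difference = 104400/1001 frames (≈ 104.2957); B is ahead of A.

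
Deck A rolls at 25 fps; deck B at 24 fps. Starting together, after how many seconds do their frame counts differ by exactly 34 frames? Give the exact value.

34 seconds

The gap grows by |24 − 25| = 1 frame per second.
Time for a 34-frame gap: 34 ÷ (1) = 34 s.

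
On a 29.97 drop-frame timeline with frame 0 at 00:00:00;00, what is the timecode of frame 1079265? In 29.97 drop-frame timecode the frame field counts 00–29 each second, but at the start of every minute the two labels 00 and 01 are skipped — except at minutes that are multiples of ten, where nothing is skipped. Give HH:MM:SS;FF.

10:00:11;15

Each 10-minute DF block holds 10 × 60 × 30 − 9 × 2 = 17982 frames. 1079265 ÷ 17982 → 60 full blocks, remainder 345.
Within the partial block the first minute is 1800 frames and each further minute 1798, so 0 further minute boundaries passed. Total skipped labels = 18 × 60 + 2 × 0 = 1080.
Non-drop label index = 1079265 + 1080 = 1080345; at 30 labels/s that is 10:00:11:15, i.e. DF 10:00:11;15.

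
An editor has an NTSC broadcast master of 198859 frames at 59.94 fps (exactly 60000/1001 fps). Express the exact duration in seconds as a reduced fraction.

199057859/60000 seconds

Running time = 198859 ÷ (60000/1001) = 198859 × 1001/60000 = 199057859/60000 s.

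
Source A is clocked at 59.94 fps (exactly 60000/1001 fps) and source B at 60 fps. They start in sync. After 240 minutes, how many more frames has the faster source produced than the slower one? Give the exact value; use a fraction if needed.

864000/1001 frames

240 min = 14400 s.
A emits 60000/1001 × 14400 = 864000000/1001 frames; B emits 60 × 14400 = 864000.
Difference = 864000/1001 frames (≈ 863.1369); B is ahead of A.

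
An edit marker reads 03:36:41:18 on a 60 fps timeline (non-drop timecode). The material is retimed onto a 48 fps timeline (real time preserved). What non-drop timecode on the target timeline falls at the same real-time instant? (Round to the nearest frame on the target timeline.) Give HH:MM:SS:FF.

03:36:41:14

Source frame index: (3×3600 + 36×60 + 41) × 60 + 18 = 780078.
Real time: 780078 / (60) = 130013/10 s.
Target frame: (130013/10) × (48) = 3120312/5 ≈ 624062.400 → 624062.
At 48 labels/s: frame 624062 → 03:36:41:14.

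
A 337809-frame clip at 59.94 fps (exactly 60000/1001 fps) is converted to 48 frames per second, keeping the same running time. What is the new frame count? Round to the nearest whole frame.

270517 frames

Frames at target rate = 337809 × (48) / (60000/1001) = 338146809/1250 ≈ 270517.447.
Nearest whole frame: 270517.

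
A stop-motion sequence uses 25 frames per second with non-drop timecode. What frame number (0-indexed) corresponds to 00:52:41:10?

Total seconds to the label: (0 × 3600 + 52 × 60 + 41) = 3161.
Frame index = 3161 × 25 + 10 = 79035.

frame 79035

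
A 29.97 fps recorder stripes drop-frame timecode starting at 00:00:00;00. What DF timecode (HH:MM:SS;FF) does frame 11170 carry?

00:06:12;22

Each 10-minute DF block holds 10 × 60 × 30 − 9 × 2 = 17982 frames. 11170 ÷ 17982 → 0 full blocks, remainder 11170.
Within the partial block the first minute is 1800 frames and each further minute 1798, so 6 further minute boundaries passed. Total skipped labels = 18 × 0 + 2 × 6 = 12.
Non-drop label index = 11170 + 12 = 11182; at 30 labels/s that is 00:06:12:22, i.e. DF 00:06:12;22.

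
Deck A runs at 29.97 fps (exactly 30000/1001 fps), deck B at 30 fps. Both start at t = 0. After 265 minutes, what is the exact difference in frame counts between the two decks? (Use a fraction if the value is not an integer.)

477000/1001 frames

265 min = 15900 s.
A emits 30000/1001 × 15900 = 477000000/1001 frames; B emits 30 × 15900 = 477000.
Difference = 477000/1001 frames (≈ 476.5235); B is ahead of A.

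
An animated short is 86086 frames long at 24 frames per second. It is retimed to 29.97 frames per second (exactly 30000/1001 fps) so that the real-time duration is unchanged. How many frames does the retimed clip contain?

Target frames = source frames × (target rate / source rate) = 86086 × (30000/1001)/(24) = 86086 × 1250/1001 = 107500.

107500 frames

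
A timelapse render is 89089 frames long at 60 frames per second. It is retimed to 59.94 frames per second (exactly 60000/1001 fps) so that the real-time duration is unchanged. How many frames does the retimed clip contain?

Target frames = source frames × (target rate / source rate) = 89089 × (60000/1001)/(60) = 89089 × 1000/1001 = 89000.

89000 frames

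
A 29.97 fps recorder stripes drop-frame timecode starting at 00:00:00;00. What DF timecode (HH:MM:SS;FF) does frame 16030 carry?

Ten DF minutes hold 17982 frames, so frame 16030 lies in block 0 (frames 0–17981) with 16030 frames into that block.
The block's first minute is 1800 frames and the rest 1798 each; 16030 frames reaches minute 8, so 0 × 18 + 8 × 2 = 16 labels have been skipped so far.
Adding those back, label number 16030 + 16 = 16046 at 30 labels/s is 534 s + 26 f = 0 h 8 min 54 s frame 26, i.e. 00:08:54;26.

00:08:54;26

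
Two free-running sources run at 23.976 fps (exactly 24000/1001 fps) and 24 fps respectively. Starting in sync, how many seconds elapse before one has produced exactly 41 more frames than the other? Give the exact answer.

41041/24 seconds

The gap grows by |24 − 24000/1001| = 24/1001 frames per second.
Time for a 41-frame gap: 41 ÷ (24/1001) = 41041/24 s.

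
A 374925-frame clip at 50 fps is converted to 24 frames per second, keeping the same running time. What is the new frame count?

Target frames = source frames × (target rate / source rate) = 374925 × (24)/(50) = 374925 × 12/25 = 179964.

179964 frames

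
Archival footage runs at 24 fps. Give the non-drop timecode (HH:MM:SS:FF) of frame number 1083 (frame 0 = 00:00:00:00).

00:00:45:03

1083 ÷ 24 = 45 full seconds, remainder 3 frames.
45 s = 0 h 0 min 45 s.
Timecode: 00:00:45:03.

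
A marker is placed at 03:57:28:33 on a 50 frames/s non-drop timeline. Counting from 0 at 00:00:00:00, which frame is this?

Total seconds to the label: (3 × 3600 + 57 × 60 + 28) = 14248.
Frame index = 14248 × 50 + 33 = 712433.

712433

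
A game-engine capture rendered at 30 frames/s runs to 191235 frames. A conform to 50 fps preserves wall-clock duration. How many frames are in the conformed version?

Frames at target rate = 191235 × (50) / (30) = 318725.

318725 frames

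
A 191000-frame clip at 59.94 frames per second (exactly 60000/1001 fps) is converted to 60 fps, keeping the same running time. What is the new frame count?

Target frames = source frames × (target rate / source rate) = 191000 × (60)/(60000/1001) = 191000 × 1001/1000 = 191191.

191191 frames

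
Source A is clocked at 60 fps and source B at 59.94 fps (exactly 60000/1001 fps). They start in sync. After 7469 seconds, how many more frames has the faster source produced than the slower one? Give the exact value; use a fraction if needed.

5820/13 frames

A emits 60 × 7469 = 448140 frames; B emits 60000/1001 × 7469 = 5820000/13.
Difference = 5820/13 frames (≈ 447.6923); B is behind A.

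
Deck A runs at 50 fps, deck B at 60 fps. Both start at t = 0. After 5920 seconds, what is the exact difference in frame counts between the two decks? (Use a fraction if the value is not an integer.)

59200 frames

A emits 50 × 5920 = 296000 frames; B emits 60 × 5920 = 355200.
Difference = 59200 frames; B is ahead of A.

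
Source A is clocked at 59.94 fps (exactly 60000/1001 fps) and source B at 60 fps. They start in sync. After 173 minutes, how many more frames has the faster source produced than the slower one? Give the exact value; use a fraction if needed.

622800/1001 frames

173 min = 10380 s.
A emits 60000/1001 × 10380 = 622800000/1001 frames; B emits 60 × 10380 = 622800.
Difference = 622800/1001 frames (≈ 622.1778); B is ahead of A.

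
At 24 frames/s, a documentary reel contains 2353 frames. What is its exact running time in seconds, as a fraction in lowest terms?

2353/24 seconds

Running time = 2353 ÷ (24) = 2353 × 1/24 = 2353/24 s.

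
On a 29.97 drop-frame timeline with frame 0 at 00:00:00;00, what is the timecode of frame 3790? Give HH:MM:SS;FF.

Ten DF minutes hold 17982 frames, so frame 3790 lies in block 0 (frames 0–17981) with 3790 frames into that block.
The block's first minute is 1800 frames and the rest 1798 each; 3790 frames reaches minute 2, so 0 × 18 + 2 × 2 = 4 labels have been skipped so far.
Adding those back, label number 3790 + 4 = 3794 at 30 labels/s is 126 s + 14 f = 0 h 2 min 6 s frame 14, i.e. 00:02:06;14.

00:02:06;14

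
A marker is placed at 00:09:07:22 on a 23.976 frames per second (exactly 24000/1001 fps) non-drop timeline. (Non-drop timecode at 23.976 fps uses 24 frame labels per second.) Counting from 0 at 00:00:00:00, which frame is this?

13150

Total seconds to the label: (0 × 3600 + 9 × 60 + 7) = 547.
Frame index = 547 × 24 + 22 = 13150.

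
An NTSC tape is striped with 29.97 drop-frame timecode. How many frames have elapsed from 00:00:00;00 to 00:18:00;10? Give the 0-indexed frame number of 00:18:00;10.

32376

As if non-drop at 30 labels/s: (0 × 3600 + 18 × 60 + 0) × 30 + 10 = 32410.
Minute boundaries passed: 18; those not divisible by 10: 18 − 1 = 17; dropped labels = 2 × 17 = 34.
Actual frame index = 32410 − 34 = 32376.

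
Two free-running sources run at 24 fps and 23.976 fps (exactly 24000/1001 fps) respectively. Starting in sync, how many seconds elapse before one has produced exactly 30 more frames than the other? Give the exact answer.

1251.25 seconds

The gap grows by |24000/1001 − 24| = 24/1001 frames per second.
Time for a 30-frame gap: 30 ÷ (24/1001) = 1251.25 s.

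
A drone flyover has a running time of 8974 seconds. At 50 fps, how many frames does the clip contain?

Frames = 8974 × 50 = 448700.

448700 frames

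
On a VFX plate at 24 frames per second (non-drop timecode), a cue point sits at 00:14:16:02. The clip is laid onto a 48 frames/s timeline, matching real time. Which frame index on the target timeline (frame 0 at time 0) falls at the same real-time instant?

Source frame index: (0×3600 + 14×60 + 16) × 24 + 2 = 20546.
Real time: 20546 / (24) = 10273/12 s.
Target frame: (10273/12) × (48) = 41092.

frame 41092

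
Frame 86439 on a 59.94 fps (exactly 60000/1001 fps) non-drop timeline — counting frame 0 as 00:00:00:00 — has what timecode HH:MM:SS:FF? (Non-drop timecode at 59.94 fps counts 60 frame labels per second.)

86439 ÷ 60 = 1440 full seconds, remainder 39 frames.
1440 s = 0 h 24 min 0 s.
Timecode: 00:24:00:39.

00:24:00:39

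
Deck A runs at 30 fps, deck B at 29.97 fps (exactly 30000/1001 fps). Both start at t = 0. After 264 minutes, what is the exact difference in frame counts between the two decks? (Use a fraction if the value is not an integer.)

43200/91 frames

264 min = 15840 s.
A emits 30 × 15840 = 475200 frames; B emits 30000/1001 × 15840 = 43200000/91.
Difference = 43200/91 frames (≈ 474.7253); B is behind A.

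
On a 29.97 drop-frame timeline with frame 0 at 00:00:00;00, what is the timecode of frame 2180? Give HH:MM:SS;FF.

00:01:12;22

Each 10-minute DF block holds 10 × 60 × 30 − 9 × 2 = 17982 frames. 2180 ÷ 17982 → 0 full blocks, remainder 2180.
Within the partial block the first minute is 1800 frames and each further minute 1798, so 1 further minute boundary passed. Total skipped labels = 18 × 0 + 2 × 1 = 2.
Non-drop label index = 2180 + 2 = 2182; at 30 labels/s that is 00:01:12:22, i.e. DF 00:01:12;22.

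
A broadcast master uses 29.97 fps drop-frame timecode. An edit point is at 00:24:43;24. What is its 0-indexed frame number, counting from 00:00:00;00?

As if non-drop at 30 labels/s: (0 × 3600 + 24 × 60 + 43) × 30 + 24 = 44514.
Minute boundaries passed: 24; those not divisible by 10: 24 − 2 = 22; dropped labels = 2 × 22 = 44.
Actual frame index = 44514 − 44 = 44470.

44470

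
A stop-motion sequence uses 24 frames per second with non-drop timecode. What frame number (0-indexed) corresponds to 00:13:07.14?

18902

Total seconds to the label: (0 × 3600 + 13 × 60 + 7) = 787.
Frame index = 787 × 24 + 14 = 18902.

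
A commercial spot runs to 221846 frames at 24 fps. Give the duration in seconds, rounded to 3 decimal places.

Running time = 221846 × 1/24 = 110923/12 s ≈ 9243.583 s.

9243.583 seconds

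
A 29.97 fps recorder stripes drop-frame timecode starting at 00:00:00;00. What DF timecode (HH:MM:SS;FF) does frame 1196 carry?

Each 10-minute DF block holds 10 × 60 × 30 − 9 × 2 = 17982 frames. 1196 ÷ 17982 → 0 full blocks, remainder 1196.
Within the partial block the first minute is 1800 frames and each further minute 1798, so 0 further minute boundaries passed. Total skipped labels = 18 × 0 + 2 × 0 = 0.
Non-drop label index = 1196 + 0 = 1196; at 30 labels/s that is 00:00:39:26, i.e. DF 00:00:39;26.

00:00:39;26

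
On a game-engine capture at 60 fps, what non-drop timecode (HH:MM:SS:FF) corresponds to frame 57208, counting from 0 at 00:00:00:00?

57208 ÷ 60 = 953 full seconds, remainder 28 frames.
953 s = 0 h 15 min 53 s.
Timecode: 00:15:53:28.

00:15:53:28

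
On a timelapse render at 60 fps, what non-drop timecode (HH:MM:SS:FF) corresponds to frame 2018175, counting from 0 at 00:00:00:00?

2018175 ÷ 60 = 33636 full seconds, remainder 15 frames.
33636 s = 9 h 20 min 36 s.
Timecode: 09:20:36:15.

09:20:36:15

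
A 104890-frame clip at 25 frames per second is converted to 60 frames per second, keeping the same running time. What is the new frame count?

251736 frames

Target frames = source frames × (target rate / source rate) = 104890 × (60)/(25) = 104890 × 12/5 = 251736.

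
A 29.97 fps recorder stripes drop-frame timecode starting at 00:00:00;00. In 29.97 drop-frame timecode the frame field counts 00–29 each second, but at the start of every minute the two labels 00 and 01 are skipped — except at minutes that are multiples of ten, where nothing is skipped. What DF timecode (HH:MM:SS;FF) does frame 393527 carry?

03:38:50;21

Ten DF minutes hold 17982 frames, so frame 393527 lies in block 21 (frames 377622–395603) with 15905 frames into that block.
The block's first minute is 1800 frames and the rest 1798 each; 15905 frames reaches minute 8, so 21 × 18 + 8 × 2 = 394 labels have been skipped so far.
Adding those back, label number 393527 + 394 = 393921 at 30 labels/s is 13130 s + 21 f = 3 h 38 min 50 s frame 21, i.e. 03:38:50;21.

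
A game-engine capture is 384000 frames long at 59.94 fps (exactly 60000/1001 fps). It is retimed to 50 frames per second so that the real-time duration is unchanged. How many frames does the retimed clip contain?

320320 frames

Target frames = source frames × (target rate / source rate) = 384000 × (50)/(60000/1001) = 384000 × 1001/1200 = 320320.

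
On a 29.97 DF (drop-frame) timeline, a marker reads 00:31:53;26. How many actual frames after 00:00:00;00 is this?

57360

Complete 10-minute blocks: 3, each 17982 frames → 53946.
Remaining 1 whole minute in the current block: 1800 + 0 × 1798 = 1800 frames.
Within the current minute: 53 × 30 + 26 − 2 = 1614 (labels ;00/;01 skipped at this minute). Total = 53946 + 1800 + 1614 = 57360.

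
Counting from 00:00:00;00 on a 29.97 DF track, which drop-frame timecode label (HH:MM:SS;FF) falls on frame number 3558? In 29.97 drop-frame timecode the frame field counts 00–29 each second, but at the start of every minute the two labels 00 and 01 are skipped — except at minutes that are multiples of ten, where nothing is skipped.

Ten DF minutes hold 17982 frames, so frame 3558 lies in block 0 (frames 0–17981) with 3558 frames into that block.
The block's first minute is 1800 frames and the rest 1798 each; 3558 frames reaches minute 1, so 0 × 18 + 1 × 2 = 2 labels have been skipped so far.
Adding those back, label number 3558 + 2 = 3560 at 30 labels/s is 118 s + 20 f = 0 h 1 min 58 s frame 20, i.e. 00:01:58;20.

00:01:58;20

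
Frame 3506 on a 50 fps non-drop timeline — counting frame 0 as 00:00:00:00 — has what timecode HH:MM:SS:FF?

00:01:10:06

3506 ÷ 50 = 70 full seconds, remainder 6 frames.
70 s = 0 h 1 min 10 s.
Timecode: 00:01:10:06.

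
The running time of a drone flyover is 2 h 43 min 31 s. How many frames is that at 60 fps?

2 h 43 min 31 s = 9811 s.
Frames = 9811 × 60 = 588660.

588660 frames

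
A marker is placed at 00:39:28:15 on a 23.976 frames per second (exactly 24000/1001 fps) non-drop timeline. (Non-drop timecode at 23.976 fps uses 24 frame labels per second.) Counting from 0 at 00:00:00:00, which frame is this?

frame 56847

Total seconds to the label: (0 × 3600 + 39 × 60 + 28) = 2368.
Frame index = 2368 × 24 + 15 = 56847.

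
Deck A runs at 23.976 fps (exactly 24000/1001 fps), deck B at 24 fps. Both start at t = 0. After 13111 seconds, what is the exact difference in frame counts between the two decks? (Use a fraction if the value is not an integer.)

44952/143 frames

A emits 24000/1001 × 13111 = 44952000/143 frames; B emits 24 × 13111 = 314664.
Difference = 44952/143 frames (≈ 314.3497); B is ahead of A.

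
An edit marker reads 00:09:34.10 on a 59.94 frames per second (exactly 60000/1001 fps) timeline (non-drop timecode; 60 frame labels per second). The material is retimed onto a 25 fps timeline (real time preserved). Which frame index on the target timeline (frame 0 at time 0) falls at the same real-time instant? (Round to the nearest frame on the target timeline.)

frame 14369

Source frame index: (0×3600 + 9×60 + 34) × 60 + 10 = 34450.
Real time: 34450 / (60000/1001) = 689689/1200 s.
Target frame: (689689/1200) × (25) = 689689/48 ≈ 14368.521 → 14369.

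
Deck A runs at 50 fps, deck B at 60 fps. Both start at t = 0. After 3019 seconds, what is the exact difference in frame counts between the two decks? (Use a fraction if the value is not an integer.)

30190 frames

A emits 50 × 3019 = 150950 frames; B emits 60 × 3019 = 181140.
Difference = 30190 frames; B is ahead of A.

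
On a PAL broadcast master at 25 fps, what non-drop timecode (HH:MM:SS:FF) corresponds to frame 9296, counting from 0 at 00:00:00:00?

9296 ÷ 25 = 371 full seconds, remainder 21 frames.
371 s = 0 h 6 min 11 s.
Timecode: 00:06:11:21.

00:06:11:21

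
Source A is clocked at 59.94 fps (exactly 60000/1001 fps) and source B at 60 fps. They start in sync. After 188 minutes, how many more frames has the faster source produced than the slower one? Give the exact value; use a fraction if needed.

676800/1001 frames

188 min = 11280 s.
A emits 60000/1001 × 11280 = 676800000/1001 frames; B emits 60 × 11280 = 676800.
Difference = 676800/1001 frames (≈ 676.1239); B is ahead of A.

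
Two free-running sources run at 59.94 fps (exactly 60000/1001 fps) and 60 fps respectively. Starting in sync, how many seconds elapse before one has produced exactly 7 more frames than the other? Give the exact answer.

The gap grows by |60 − 60000/1001| = 60/1001 frames per second.
Time for a 7-frame gap: 7 ÷ (60/1001) = 7007/60 s.

7007/60 seconds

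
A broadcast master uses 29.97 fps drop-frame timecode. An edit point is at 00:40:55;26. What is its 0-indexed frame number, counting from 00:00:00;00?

Complete 10-minute blocks: 4, each 17982 frames → 71928.
Remaining 0 whole minutes in the current block: 0 frames.
Within the current minute: 55 × 30 + 26 = 1676. Total = 71928 + 0 + 1676 = 73604.

73604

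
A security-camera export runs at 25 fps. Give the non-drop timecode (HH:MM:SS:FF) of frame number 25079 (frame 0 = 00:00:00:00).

00:16:43:04

25079 ÷ 25 = 1003 full seconds, remainder 4 frames.
1003 s = 0 h 16 min 43 s.
Timecode: 00:16:43:04.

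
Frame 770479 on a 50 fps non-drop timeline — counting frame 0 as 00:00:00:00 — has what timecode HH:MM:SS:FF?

770479 ÷ 50 = 15409 full seconds, remainder 29 frames.
15409 s = 4 h 16 min 49 s.
Timecode: 04:16:49:29.

04:16:49:29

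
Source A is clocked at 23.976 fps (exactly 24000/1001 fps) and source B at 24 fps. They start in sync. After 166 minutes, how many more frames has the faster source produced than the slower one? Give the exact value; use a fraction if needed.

166 min = 9960 s.
A emits 24000/1001 × 9960 = 239040000/1001 frames; B emits 24 × 9960 = 239040.
Difference = 239040/1001 frames (≈ 238.8012); B is ahead of A.

239040/1001 frames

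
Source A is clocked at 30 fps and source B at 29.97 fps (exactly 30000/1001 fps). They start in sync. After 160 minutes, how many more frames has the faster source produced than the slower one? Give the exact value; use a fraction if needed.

288000/1001 frames

160 min = 9600 s.
A emits 30 × 9600 = 288000 frames; B emits 30000/1001 × 9600 = 288000000/1001.
Difference = 288000/1001 frames (≈ 287.7123); B is behind A.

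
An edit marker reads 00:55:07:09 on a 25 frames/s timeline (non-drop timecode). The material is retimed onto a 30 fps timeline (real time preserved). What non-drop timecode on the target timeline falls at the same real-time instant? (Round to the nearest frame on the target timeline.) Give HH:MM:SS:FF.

Source frame index: (0×3600 + 55×60 + 7) × 25 + 9 = 82684.
Real time: 82684 / (25) = 82684/25 s.
Target frame: (82684/25) × (30) = 496104/5 ≈ 99220.800 → 99221.
At 30 labels/s: frame 99221 → 00:55:07:11.

00:55:07:11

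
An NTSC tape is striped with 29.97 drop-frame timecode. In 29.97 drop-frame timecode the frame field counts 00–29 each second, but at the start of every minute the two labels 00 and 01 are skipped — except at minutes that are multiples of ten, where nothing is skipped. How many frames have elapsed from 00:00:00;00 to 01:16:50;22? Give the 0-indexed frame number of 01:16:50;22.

138184

Complete 10-minute blocks: 7, each 17982 frames → 125874.
Remaining 6 whole minutes in the current block: 1800 + 5 × 1798 = 10790 frames.
Within the current minute: 50 × 30 + 22 − 2 = 1520 (labels ;00/;01 skipped at this minute). Total = 125874 + 10790 + 1520 = 138184.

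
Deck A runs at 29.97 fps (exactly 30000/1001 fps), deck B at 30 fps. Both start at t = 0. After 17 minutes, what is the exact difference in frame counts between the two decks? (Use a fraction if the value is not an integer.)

30600/1001 frames

17 min = 1020 s.
A emits 30000/1001 × 1020 = 30600000/1001 frames; B emits 30 × 1020 = 30600.
Difference = 30600/1001 frames (≈ 30.5694); B is ahead of A.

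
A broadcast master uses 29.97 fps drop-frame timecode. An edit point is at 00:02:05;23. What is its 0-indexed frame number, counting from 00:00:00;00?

3769

Complete 10-minute blocks: 0, each 17982 frames → 0.
Remaining 2 whole minutes in the current block: 1800 + 1 × 1798 = 3598 frames.
Within the current minute: 5 × 30 + 23 − 2 = 171 (labels ;00/;01 skipped at this minute). Total = 0 + 3598 + 171 = 3769.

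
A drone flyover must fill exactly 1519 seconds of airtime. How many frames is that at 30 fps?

Frames = 1519 × 30 = 45570.

45570 frames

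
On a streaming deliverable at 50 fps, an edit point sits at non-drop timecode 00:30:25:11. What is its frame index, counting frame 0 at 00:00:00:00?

Total seconds to the label: (0 × 3600 + 30 × 60 + 25) = 1825.
Frame index = 1825 × 50 + 11 = 91261.

frame 91261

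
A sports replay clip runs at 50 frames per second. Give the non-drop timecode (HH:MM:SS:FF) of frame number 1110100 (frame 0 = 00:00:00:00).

06:10:02:00

1110100 ÷ 50 = 22202 full seconds, remainder 0 frames.
22202 s = 6 h 10 min 2 s.
Timecode: 06:10:02:00.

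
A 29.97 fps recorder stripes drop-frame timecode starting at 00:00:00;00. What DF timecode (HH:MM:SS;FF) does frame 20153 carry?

Ten DF minutes hold 17982 frames, so frame 20153 lies in block 1 (frames 17982–35963) with 2171 frames into that block.
The block's first minute is 1800 frames and the rest 1798 each; 2171 frames reaches minute 1, so 1 × 18 + 1 × 2 = 20 labels have been skipped so far.
Adding those back, label number 20153 + 20 = 20173 at 30 labels/s is 672 s + 13 f = 0 h 11 min 12 s frame 13, i.e. 00:11:12;13.

00:11:12;13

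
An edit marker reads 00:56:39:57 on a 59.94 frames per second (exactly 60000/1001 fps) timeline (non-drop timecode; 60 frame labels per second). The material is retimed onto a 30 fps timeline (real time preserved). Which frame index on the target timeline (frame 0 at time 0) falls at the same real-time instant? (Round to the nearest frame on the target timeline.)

Source frame index: (0×3600 + 56×60 + 39) × 60 + 57 = 203997.
Real time: 203997 / (60000/1001) = 68066999/20000 s.
Target frame: (68066999/20000) × (30) = 204200997/2000 ≈ 102100.499 → 102100.

frame 102100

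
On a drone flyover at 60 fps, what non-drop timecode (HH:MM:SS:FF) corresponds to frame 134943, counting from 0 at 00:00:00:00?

00:37:29:03

134943 ÷ 60 = 2249 full seconds, remainder 3 frames.
2249 s = 0 h 37 min 29 s.
Timecode: 00:37:29:03.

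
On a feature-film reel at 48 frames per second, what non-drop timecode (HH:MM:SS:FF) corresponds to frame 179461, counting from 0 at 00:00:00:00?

179461 ÷ 48 = 3738 full seconds, remainder 37 frames.
3738 s = 1 h 2 min 18 s.
Timecode: 01:02:18:37.

01:02:18:37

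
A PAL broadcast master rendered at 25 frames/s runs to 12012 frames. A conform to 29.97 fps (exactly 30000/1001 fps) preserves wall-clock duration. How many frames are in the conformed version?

14400 frames

Target frames = source frames × (target rate / source rate) = 12012 × (30000/1001)/(25) = 12012 × 1200/1001 = 14400.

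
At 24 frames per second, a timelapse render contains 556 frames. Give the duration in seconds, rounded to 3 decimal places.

23.167 seconds

Running time = 556 × 1/24 = 139/6 s ≈ 23.167 s.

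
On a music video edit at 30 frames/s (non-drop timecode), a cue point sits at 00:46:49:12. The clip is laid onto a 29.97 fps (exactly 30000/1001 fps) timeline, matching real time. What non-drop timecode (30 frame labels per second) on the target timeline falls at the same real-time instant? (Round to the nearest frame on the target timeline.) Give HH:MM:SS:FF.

00:46:46:18

Source frame index: (0×3600 + 46×60 + 49) × 30 + 12 = 84282.
Real time: 84282 / (30) = 14047/5 s.
Target frame: (14047/5) × (30000/1001) = 7662000/91 ≈ 84197.802 → 84198.
At 30 labels/s: frame 84198 → 00:46:46:18.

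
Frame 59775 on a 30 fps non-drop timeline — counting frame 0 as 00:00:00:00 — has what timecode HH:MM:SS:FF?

59775 ÷ 30 = 1992 full seconds, remainder 15 frames.
1992 s = 0 h 33 min 12 s.
Timecode: 00:33:12:15.

00:33:12:15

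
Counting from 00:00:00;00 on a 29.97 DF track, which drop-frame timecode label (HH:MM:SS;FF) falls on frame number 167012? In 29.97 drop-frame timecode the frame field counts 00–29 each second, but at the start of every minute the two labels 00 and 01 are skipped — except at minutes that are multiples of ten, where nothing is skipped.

01:32:52;18

Ten DF minutes hold 17982 frames, so frame 167012 lies in block 9 (frames 161838–179819) with 5174 frames into that block.
The block's first minute is 1800 frames and the rest 1798 each; 5174 frames reaches minute 2, so 9 × 18 + 2 × 2 = 166 labels have been skipped so far.
Adding those back, label number 167012 + 166 = 167178 at 30 labels/s is 5572 s + 18 f = 1 h 32 min 52 s frame 18, i.e. 01:32:52;18.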